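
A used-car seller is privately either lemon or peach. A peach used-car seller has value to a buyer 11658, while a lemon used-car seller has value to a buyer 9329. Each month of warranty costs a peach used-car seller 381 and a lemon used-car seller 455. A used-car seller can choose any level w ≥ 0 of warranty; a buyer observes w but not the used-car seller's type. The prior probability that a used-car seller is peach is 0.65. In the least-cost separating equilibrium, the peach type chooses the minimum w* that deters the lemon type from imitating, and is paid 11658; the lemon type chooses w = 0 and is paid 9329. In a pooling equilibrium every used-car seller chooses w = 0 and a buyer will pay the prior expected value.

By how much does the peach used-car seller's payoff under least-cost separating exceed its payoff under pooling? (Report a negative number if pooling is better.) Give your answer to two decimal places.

Least-cost separating signal: w* solves 9329 = 11658 − 455·w*, so w* = (11658 − 9329)/455 ≈ 5.1187.
Peach type's separating payoff: 11658 − 381 × w* = 11658 − 381 × (11658 − 9329)/455 = 11658 − 887349/455 ≈ 9707.7824.
Pooling payoff: 0.65 × 11658 + 0.35 × 9329 = 10842.85.
Difference: 9707.7824 − 10842.85 = -1135.0676, i.e. -1135.07 to two decimal places.
The peach type would prefer the pooling outcome.

-1135.07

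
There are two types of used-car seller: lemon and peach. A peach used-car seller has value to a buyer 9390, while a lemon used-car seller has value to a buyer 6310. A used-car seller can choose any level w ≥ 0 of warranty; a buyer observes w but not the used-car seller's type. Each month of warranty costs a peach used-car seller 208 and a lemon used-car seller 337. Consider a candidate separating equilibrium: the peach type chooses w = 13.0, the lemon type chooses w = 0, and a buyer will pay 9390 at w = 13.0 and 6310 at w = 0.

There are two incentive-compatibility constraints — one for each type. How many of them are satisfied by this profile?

2

Peach type: signal → 9390 − 208 × 13.0 = 6686; deviate to 0 → 6310. IC holds (6686 ≥ 6310).
Lemon type: stay at 0 → 6310; mimic → 9390 − 337 × 13.0 = 5009. IC holds (6310 ≥ 5009).
2 of 2 constraints hold, so this is a separating equilibrium.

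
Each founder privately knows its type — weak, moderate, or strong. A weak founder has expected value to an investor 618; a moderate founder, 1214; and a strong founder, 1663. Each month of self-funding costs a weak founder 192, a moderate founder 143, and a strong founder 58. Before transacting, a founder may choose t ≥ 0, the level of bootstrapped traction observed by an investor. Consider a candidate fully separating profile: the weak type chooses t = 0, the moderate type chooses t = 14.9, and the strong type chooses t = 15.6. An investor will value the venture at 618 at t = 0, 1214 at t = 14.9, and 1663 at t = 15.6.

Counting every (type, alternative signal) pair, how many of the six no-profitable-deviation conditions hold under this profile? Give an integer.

Weak (own payoff 618): to t=14.9 gives 1214 − 192×14.9 = -1646.8 → no gain ✓; to t=15.6 gives 1663 − 192×15.6 = -1332.2 → no gain ✓.
Moderate (own payoff 1214 − 143×14.9 = -916.7): to t=0 gives 618 → profitable ✗; to t=15.6 gives 1663 − 143×15.6 = -567.8 → profitable ✗.
Strong (own payoff 1663 − 58×15.6 = 758.2): to t=0 gives 618 → no gain ✓; to t=14.9 gives 1214 − 58×14.9 = 349.8 → no gain ✓.
4 of the 6 constraints hold; not an equilibrium.

4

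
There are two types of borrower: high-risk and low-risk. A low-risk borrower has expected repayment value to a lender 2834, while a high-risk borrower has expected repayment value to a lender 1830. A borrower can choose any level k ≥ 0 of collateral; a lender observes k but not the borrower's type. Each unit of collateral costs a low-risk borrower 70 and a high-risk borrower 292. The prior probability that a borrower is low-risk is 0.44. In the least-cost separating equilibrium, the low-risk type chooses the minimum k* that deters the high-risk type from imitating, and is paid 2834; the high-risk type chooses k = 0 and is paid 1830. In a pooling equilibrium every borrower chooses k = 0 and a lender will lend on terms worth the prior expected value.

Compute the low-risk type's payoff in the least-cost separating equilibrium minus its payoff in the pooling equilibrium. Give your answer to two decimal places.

Least-cost separating signal: k* solves 1830 = 2834 − 292·k*, so k* = (2834 − 1830)/292 ≈ 3.4384.
Low-risk type's separating payoff: 2834 − 70 × k* = 2834 − 70 × (2834 − 1830)/292 = 2834 − 70280/292 ≈ 2593.3151.
Pooling payoff: 0.44 × 2834 + 0.56 × 1830 = 2271.76.
Difference: 2593.3151 − 2271.76 = 321.5551, i.e. 321.56 to two decimal places.
The low-risk type prefers to separate.

321.56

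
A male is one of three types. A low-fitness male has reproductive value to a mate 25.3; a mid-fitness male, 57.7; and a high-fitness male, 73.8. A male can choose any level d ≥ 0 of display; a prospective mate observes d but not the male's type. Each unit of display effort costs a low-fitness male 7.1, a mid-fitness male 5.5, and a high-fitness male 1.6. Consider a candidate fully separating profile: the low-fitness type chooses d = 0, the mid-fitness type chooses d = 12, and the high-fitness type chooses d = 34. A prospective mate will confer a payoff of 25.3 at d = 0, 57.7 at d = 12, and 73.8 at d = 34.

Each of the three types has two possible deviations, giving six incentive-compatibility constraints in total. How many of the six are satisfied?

3

High-fitness (own payoff 73.8 − 1.6×34 = 19.4): to d=0 gives 25.3 → profitable ✗; to d=12 gives 57.7 − 1.6×12 = 38.5 → profitable ✗.
Low-fitness (own payoff 25.3): to d=12 gives 57.7 − 7.1×12 = -27.5 → no gain ✓; to d=34 gives 73.8 − 7.1×34 = -167.6 → no gain ✓.
Mid-fitness (own payoff 57.7 − 5.5×12 = -8.3): to d=0 gives 25.3 → profitable ✗; to d=34 gives 73.8 − 5.5×34 = -113.2 → no gain ✓.
3 of the 6 constraints hold; not an equilibrium.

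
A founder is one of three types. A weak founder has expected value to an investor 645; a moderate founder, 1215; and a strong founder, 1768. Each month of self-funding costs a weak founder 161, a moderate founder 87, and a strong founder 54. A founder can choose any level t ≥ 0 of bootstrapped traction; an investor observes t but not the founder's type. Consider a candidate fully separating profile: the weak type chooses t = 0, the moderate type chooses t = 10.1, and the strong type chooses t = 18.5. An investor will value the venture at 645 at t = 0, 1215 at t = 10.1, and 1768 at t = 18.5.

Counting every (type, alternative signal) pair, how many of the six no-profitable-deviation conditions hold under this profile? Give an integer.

Strong (own payoff 1768 − 54×18.5 = 769): to t=0 gives 645 → no gain ✓; to t=10.1 gives 1215 − 54×10.1 = 669.6 → no gain ✓.
Weak (own payoff 645): to t=10.1 gives 1215 − 161×10.1 = -411.1 → no gain ✓; to t=18.5 gives 1768 − 161×18.5 = -1210.5 → no gain ✓.
Moderate (own payoff 1215 − 87×10.1 = 336.3): to t=0 gives 645 → profitable ✗; to t=18.5 gives 1768 − 87×18.5 = 158.5 → no gain ✓.
5 of the 6 constraints hold; not an equilibrium.

5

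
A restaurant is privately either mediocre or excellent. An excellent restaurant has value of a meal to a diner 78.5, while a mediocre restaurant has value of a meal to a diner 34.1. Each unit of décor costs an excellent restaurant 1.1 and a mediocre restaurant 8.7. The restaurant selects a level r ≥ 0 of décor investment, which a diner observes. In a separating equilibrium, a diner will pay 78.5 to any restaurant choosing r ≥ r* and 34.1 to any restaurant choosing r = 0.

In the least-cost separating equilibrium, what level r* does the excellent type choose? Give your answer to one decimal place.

5.1

A mediocre restaurant choosing r = 0 receives 34.1.
Imitating at r* instead would pay 78.5 at cost 8.7·r*, netting 78.5 − 8.7·r*.
Indifference: 34.1 = 78.5 − 8.7·r*, so r* = (78.5 − 34.1) / 8.7 ≈ 5.1.
This is the mediocre type's binding incentive-compatibility constraint; any r ≥ 5.1 sustains separation on that side.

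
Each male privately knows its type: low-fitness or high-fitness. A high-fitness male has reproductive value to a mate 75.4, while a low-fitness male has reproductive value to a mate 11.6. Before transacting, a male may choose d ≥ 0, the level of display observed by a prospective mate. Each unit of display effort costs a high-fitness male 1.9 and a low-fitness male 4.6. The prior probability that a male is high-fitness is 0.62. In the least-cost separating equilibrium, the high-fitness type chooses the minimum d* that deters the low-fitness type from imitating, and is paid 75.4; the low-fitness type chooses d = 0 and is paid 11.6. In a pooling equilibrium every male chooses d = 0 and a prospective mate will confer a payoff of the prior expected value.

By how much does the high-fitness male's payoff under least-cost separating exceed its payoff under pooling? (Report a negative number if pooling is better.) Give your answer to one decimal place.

Least-cost separating signal: d* solves 11.6 = 75.4 − 4.6·d*, so d* = (75.4 − 11.6)/4.6 ≈ 13.8696.
High-fitness type's separating payoff: 75.4 − 1.9 × d* = 75.4 − 1.9 × (75.4 − 11.6)/4.6 = 75.4 − 121.22/4.6 ≈ 49.048.
Pooling payoff: 0.62 × 75.4 + 0.38 × 11.6 = 51.156.
Difference: 49.048 − 51.156 = -2.108, i.e. -2.1 to one decimal place.
The high-fitness type would prefer the pooling outcome.

-2.1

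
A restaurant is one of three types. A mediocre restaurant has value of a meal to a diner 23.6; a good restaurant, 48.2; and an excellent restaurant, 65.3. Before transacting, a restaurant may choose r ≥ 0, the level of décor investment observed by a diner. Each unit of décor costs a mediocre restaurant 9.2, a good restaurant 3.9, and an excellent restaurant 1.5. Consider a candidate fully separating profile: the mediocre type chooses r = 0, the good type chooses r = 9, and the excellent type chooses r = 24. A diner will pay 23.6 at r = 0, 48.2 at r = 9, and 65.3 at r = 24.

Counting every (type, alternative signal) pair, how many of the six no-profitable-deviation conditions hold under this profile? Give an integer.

Good (own payoff 48.2 − 3.9×9 = 13.1): to r=0 gives 23.6 → profitable ✗; to r=24 gives 65.3 − 3.9×24 = -28.3 → no gain ✓.
Excellent (own payoff 65.3 − 1.5×24 = 29.3): to r=0 gives 23.6 → no gain ✓; to r=9 gives 48.2 − 1.5×9 = 34.7 → profitable ✗.
Mediocre (own payoff 23.6): to r=9 gives 48.2 − 9.2×9 = -34.6 → no gain ✓; to r=24 gives 65.3 − 9.2×24 = -155.5 → no gain ✓.
4 of the 6 constraints hold; not an equilibrium.

4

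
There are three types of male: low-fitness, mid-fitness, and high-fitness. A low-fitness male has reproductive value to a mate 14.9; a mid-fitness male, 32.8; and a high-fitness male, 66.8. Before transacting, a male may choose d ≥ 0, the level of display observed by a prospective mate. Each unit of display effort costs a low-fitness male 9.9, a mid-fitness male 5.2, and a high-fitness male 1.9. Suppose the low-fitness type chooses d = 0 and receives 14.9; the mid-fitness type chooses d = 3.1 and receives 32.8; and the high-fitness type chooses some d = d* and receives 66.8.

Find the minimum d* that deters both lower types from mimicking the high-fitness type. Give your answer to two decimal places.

Low-fitness type (on-path payoff 14.9) won't mimic when 14.9 ≥ 66.8 − 9.9·d*, i.e. d* ≥ 5.24.
Mid-fitness type (on-path payoff 32.8 − 5.2×3.1 = 16.68) won't mimic when 16.68 ≥ 66.8 − 5.2·d*, i.e. d* ≥ 9.64.
Both must hold, so d* = max(5.24, 9.64) = 9.64. The mid-fitness type's constraint binds.

9.64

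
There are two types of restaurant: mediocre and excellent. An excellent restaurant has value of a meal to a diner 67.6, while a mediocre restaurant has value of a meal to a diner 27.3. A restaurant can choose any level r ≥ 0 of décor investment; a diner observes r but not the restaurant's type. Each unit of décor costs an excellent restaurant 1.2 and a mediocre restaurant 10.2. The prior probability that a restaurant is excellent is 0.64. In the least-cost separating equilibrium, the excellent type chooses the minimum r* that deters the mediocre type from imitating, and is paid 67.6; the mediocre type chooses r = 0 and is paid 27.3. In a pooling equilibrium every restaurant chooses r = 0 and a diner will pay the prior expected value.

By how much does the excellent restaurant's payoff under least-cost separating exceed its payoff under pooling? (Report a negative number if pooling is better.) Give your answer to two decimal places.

9.77

Least-cost separating signal: r* solves 27.3 = 67.6 − 10.2·r*, so r* = (67.6 − 27.3)/10.2 ≈ 3.9510.
Excellent type's separating payoff: 67.6 − 1.2 × r* = 67.6 − 1.2 × (67.6 − 27.3)/10.2 = 67.6 − 48.36/10.2 ≈ 62.8588.
Pooling payoff: 0.64 × 67.6 + 0.36 × 27.3 = 53.092.
Difference: 62.8588 − 53.092 = 9.7668, i.e. 9.77 to two decimal places.
The excellent type prefers to separate.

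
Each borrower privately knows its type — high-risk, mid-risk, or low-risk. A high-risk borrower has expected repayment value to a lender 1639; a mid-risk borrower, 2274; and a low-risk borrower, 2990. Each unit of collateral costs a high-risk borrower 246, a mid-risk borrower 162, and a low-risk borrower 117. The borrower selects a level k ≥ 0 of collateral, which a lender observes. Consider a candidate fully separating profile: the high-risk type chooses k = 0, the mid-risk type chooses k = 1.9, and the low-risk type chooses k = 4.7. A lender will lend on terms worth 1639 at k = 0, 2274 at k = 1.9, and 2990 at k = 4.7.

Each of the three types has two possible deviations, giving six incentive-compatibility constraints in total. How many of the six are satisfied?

Low-risk (own payoff 2990 − 117×4.7 = 2440.1): to k=0 gives 1639 → no gain ✓; to k=1.9 gives 2274 − 117×1.9 = 2051.7 → no gain ✓.
High-risk (own payoff 1639): to k=1.9 gives 2274 − 246×1.9 = 1806.6 → profitable ✗; to k=4.7 gives 2990 − 246×4.7 = 1833.8 → profitable ✗.
Mid-risk (own payoff 2274 − 162×1.9 = 1966.2): to k=0 gives 1639 → no gain ✓; to k=4.7 gives 2990 − 162×4.7 = 2228.6 → profitable ✗.
3 of the 6 constraints hold; not an equilibrium.

3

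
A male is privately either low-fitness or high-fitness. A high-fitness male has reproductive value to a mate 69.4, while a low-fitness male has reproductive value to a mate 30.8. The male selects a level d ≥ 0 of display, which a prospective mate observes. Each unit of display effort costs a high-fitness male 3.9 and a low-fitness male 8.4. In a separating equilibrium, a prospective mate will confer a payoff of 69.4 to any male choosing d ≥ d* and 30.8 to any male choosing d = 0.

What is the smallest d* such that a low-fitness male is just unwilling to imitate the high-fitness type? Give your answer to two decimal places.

A low-fitness male choosing d = 0 receives 30.8.
Imitating at d* instead would pay 69.4 at cost 8.4·d*, netting 69.4 − 8.4·d*.
Indifference: 30.8 = 69.4 − 8.4·d*, so d* = (69.4 − 30.8) / 8.4 ≈ 4.60.
At d* the low-fitness type's incentive constraint just binds; the high-fitness type strictly prefers d* since its per-unit cost is lower.

4.60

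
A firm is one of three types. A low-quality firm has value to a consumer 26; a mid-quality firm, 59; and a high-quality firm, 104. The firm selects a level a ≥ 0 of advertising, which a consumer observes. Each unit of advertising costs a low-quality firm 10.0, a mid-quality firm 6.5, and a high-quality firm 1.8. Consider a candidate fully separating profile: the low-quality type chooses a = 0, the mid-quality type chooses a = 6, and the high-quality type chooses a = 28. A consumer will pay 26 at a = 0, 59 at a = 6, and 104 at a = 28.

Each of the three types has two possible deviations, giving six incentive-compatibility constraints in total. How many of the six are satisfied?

Mid-quality (own payoff 59 − 6.5×6 = 20): to a=0 gives 26 → profitable ✗; to a=28 gives 104 − 6.5×28 = -78 → no gain ✓.
High-quality (own payoff 104 − 1.8×28 = 53.6): to a=0 gives 26 → no gain ✓; to a=6 gives 59 − 1.8×6 = 48.2 → no gain ✓.
Low-quality (own payoff 26): to a=6 gives 59 − 10.0×6 = -1 → no gain ✓; to a=28 gives 104 − 10.0×28 = -176 → no gain ✓.
5 of the 6 constraints hold; not an equilibrium.

5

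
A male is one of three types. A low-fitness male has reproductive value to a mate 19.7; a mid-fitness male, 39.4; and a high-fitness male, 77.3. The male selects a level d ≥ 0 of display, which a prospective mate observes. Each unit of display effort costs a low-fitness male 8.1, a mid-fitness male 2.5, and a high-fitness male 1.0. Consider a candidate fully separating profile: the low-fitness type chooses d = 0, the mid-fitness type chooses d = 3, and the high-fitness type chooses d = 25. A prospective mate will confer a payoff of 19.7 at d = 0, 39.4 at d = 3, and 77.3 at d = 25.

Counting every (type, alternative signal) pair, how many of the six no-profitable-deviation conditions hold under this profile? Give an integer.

Low-fitness (own payoff 19.7): to d=3 gives 39.4 − 8.1×3 = 15.1 → no gain ✓; to d=25 gives 77.3 − 8.1×25 = -125.2 → no gain ✓.
Mid-fitness (own payoff 39.4 − 2.5×3 = 31.9): to d=0 gives 19.7 → no gain ✓; to d=25 gives 77.3 − 2.5×25 = 14.8 → no gain ✓.
High-fitness (own payoff 77.3 − 1.0×25 = 52.3): to d=0 gives 19.7 → no gain ✓; to d=3 gives 39.4 − 1.0×3 = 36.4 → no gain ✓.
6 of the 6 constraints hold; this profile is a separating equilibrium.

6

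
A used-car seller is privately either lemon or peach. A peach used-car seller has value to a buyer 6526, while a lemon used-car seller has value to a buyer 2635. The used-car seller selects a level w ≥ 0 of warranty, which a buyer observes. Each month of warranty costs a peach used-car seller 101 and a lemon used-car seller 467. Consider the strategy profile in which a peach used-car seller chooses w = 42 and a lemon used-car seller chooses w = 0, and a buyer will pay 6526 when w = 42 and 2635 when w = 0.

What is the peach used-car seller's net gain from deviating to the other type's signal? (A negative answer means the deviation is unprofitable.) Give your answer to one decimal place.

Playing w = 42 the peach used-car seller receives 6526 − 101 × 42 = 2284.
Deviating to w = 0 yields 2635 instead.
Gain from deviating: 2635 − 2284 = 351.0.
The gain is positive, so the peach type's incentive-compatibility constraint is violated — this profile is not a separating equilibrium.

351.0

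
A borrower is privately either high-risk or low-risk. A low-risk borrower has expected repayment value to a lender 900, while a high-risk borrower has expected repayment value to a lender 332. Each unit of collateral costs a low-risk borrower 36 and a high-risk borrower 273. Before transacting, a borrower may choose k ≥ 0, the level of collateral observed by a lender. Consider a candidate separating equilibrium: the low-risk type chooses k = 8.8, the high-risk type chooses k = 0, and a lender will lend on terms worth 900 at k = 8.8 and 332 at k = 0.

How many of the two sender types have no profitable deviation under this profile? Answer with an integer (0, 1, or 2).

2

Low-risk type: signal → 900 − 36 × 8.8 = 583.2; deviate to 0 → 332. IC holds (583.2 ≥ 332).
High-risk type: stay at 0 → 332; mimic → 900 − 273 × 8.8 = -1502.4. IC holds (332 ≥ -1502.4).
2 of 2 constraints hold, so this is a separating equilibrium.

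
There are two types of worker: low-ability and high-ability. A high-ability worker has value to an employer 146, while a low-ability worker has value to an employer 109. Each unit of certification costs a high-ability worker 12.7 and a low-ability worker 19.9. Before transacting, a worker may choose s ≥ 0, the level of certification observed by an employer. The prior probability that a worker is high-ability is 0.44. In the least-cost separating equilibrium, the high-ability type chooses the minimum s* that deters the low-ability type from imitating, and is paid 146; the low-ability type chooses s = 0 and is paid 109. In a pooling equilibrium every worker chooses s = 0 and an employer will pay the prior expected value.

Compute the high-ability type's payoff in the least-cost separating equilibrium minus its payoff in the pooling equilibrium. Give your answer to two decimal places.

-2.89

Least-cost separating signal: s* solves 109 = 146 − 19.9·s*, so s* = (146 − 109)/19.9 ≈ 1.8593.
High-ability type's separating payoff: 146 − 12.7 × s* = 146 − 12.7 × (146 − 109)/19.9 = 146 − 469.9/19.9 ≈ 122.3869.
Pooling payoff: 0.44 × 146 + 0.56 × 109 = 125.28.
Difference: 122.3869 − 125.28 = -2.8931, i.e. -2.89 to two decimal places.
The high-ability type would prefer the pooling outcome.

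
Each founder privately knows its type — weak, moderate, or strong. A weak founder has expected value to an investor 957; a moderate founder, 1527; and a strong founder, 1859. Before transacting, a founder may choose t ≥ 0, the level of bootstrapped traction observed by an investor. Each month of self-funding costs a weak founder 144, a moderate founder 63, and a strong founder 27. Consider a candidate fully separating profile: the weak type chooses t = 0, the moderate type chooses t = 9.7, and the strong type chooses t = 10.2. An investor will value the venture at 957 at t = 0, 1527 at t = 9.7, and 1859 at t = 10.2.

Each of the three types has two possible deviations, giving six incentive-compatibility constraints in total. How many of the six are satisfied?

Moderate (own payoff 1527 − 63×9.7 = 915.9): to t=0 gives 957 → profitable ✗; to t=10.2 gives 1859 − 63×10.2 = 1216.4 → profitable ✗.
Weak (own payoff 957): to t=9.7 gives 1527 − 144×9.7 = 130.2 → no gain ✓; to t=10.2 gives 1859 − 144×10.2 = 390.2 → no gain ✓.
Strong (own payoff 1859 − 27×10.2 = 1583.6): to t=0 gives 957 → no gain ✓; to t=9.7 gives 1527 − 27×9.7 = 1265.1 → no gain ✓.
4 of the 6 constraints hold; not an equilibrium.

4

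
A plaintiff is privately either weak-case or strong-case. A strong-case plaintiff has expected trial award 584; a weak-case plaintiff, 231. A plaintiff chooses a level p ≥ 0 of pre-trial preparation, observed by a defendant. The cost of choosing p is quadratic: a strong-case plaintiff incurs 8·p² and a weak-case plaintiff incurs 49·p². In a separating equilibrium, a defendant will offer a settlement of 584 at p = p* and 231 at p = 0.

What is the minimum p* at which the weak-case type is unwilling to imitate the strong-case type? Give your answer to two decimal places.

2.68

The weak-case type at p = 0 receives 231; imitating at p* yields 584 − 49·p*².
Indifference: 231 = 584 − 49·p*², so p*² = (584 − 231) / 49 ≈ 7.2041.
p* = √7.2041 ≈ 2.68.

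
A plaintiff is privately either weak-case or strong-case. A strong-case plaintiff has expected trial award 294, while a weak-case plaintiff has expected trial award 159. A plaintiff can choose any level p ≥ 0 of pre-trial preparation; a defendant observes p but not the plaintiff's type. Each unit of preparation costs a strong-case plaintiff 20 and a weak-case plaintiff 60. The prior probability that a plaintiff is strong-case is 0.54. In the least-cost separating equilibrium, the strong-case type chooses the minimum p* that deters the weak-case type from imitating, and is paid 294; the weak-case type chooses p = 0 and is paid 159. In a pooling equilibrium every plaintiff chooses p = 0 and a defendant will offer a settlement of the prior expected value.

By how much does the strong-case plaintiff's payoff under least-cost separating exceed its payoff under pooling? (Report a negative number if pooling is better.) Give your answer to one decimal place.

Least-cost separating signal: p* solves 159 = 294 − 60·p*, so p* = (294 − 159)/60 = 2.25.
Strong-case type's separating payoff: 294 − 20 × p* = 294 − 20 × (294 − 159)/60 = 294 − 2700/60 = 249.
Pooling payoff: 0.54 × 294 + 0.46 × 159 = 231.9.
Difference: 249 − 231.9 = 17.1.
The strong-case type prefers to separate.

17.1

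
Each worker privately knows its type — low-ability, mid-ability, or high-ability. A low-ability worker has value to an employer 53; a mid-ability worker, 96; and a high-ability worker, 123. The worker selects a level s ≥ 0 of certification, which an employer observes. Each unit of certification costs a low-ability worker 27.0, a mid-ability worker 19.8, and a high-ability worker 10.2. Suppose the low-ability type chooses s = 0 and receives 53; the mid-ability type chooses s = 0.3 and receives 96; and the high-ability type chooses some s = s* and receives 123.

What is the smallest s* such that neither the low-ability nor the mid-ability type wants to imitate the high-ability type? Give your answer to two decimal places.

Low-ability type (on-path payoff 53) won't mimic when 53 ≥ 123 − 27.0·s*, i.e. s* ≥ 2.59.
Mid-ability type (on-path payoff 96 − 19.8×0.3 = 90.06) won't mimic when 90.06 ≥ 123 − 19.8·s*, i.e. s* ≥ 1.66.
Both must hold, so s* = max(2.59, 1.66) = 2.59. The low-ability type's constraint binds.

2.59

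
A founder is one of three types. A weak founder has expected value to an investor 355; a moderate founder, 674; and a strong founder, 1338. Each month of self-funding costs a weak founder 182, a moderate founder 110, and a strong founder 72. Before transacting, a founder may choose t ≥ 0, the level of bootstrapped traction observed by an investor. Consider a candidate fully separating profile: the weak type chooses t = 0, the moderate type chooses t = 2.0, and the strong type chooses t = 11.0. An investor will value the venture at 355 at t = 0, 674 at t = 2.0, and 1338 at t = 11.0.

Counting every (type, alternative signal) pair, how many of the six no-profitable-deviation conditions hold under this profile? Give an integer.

Strong (own payoff 1338 − 72×11.0 = 546): to t=0 gives 355 → no gain ✓; to t=2.0 gives 674 − 72×2.0 = 530 → no gain ✓.
Moderate (own payoff 674 − 110×2.0 = 454): to t=0 gives 355 → no gain ✓; to t=11.0 gives 1338 − 110×11.0 = 128 → no gain ✓.
Weak (own payoff 355): to t=2.0 gives 674 − 182×2.0 = 310 → no gain ✓; to t=11.0 gives 1338 − 182×11.0 = -664 → no gain ✓.
6 of the 6 constraints hold; this profile is a separating equilibrium.

6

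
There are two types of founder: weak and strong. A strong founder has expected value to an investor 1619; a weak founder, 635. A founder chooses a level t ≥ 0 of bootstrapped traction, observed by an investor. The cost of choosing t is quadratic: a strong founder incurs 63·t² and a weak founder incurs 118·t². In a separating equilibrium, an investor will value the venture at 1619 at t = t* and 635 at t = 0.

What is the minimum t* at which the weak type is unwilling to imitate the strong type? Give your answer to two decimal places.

2.89

The weak type at t = 0 receives 635; imitating at t* yields 1619 − 118·t*².
Indifference: 635 = 1619 − 118·t*², so t*² = (1619 − 635) / 118 ≈ 8.3390.
t* = √8.3390 ≈ 2.89.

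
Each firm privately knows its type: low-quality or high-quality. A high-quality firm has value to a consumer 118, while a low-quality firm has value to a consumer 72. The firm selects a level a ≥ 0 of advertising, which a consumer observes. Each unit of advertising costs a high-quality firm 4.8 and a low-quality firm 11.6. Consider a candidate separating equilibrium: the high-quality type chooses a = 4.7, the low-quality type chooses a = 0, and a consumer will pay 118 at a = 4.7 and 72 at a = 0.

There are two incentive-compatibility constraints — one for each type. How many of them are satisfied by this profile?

2

Low-quality type: stay at 0 → 72; mimic → 118 − 11.6 × 4.7 = 63.48. IC holds (72 ≥ 63.48).
High-quality type: signal → 118 − 4.8 × 4.7 = 95.44; deviate to 0 → 72. IC holds (95.44 ≥ 72).
2 of 2 constraints hold, so this is a separating equilibrium.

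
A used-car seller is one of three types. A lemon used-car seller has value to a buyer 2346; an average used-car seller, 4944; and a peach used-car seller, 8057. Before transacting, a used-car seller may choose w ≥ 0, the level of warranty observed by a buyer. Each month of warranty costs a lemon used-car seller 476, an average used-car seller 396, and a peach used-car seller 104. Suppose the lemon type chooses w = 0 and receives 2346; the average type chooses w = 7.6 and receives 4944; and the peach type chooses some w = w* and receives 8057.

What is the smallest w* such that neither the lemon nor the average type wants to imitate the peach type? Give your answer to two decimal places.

15.46

Average type (on-path payoff 4944 − 396×7.6 = 1934.4) won't mimic when 1934.4 ≥ 8057 − 396·w*, i.e. w* ≥ 15.46.
Lemon type (on-path payoff 2346) won't mimic when 2346 ≥ 8057 − 476·w*, i.e. w* ≥ 12.00.
Both must hold, so w* = max(12.00, 15.46) = 15.46. The average type's constraint binds.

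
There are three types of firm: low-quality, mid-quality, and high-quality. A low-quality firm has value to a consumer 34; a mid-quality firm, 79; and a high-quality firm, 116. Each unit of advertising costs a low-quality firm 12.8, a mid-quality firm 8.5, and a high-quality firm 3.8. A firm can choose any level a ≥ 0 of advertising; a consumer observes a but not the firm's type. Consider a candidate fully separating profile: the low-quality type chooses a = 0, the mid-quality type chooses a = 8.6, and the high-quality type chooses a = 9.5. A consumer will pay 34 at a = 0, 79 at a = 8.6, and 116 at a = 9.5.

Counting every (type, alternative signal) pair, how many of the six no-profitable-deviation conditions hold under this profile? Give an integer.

Mid-quality (own payoff 79 − 8.5×8.6 = 5.9): to a=0 gives 34 → profitable ✗; to a=9.5 gives 116 − 8.5×9.5 = 35.25 → profitable ✗.
Low-quality (own payoff 34): to a=8.6 gives 79 − 12.8×8.6 = -31.08 → no gain ✓; to a=9.5 gives 116 − 12.8×9.5 = -5.6 → no gain ✓.
High-quality (own payoff 116 − 3.8×9.5 = 79.9): to a=0 gives 34 → no gain ✓; to a=8.6 gives 79 − 3.8×8.6 = 46.32 → no gain ✓.
4 of the 6 constraints hold; not an equilibrium.

4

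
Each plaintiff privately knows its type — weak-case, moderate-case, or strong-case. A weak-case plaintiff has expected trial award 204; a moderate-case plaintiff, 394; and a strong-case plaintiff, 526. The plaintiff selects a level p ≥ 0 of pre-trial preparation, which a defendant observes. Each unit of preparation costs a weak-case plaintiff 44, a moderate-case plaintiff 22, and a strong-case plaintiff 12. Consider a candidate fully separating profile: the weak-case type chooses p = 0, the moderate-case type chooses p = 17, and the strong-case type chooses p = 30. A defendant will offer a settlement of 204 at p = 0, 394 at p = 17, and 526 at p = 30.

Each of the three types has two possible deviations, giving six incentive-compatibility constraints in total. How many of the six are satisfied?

3

Moderate-case (own payoff 394 − 22×17 = 20): to p=0 gives 204 → profitable ✗; to p=30 gives 526 − 22×30 = -134 → no gain ✓.
Weak-case (own payoff 204): to p=17 gives 394 − 44×17 = -354 → no gain ✓; to p=30 gives 526 − 44×30 = -794 → no gain ✓.
Strong-case (own payoff 526 − 12×30 = 166): to p=0 gives 204 → profitable ✗; to p=17 gives 394 − 12×17 = 190 → profitable ✗.
3 of the 6 constraints hold; not an equilibrium.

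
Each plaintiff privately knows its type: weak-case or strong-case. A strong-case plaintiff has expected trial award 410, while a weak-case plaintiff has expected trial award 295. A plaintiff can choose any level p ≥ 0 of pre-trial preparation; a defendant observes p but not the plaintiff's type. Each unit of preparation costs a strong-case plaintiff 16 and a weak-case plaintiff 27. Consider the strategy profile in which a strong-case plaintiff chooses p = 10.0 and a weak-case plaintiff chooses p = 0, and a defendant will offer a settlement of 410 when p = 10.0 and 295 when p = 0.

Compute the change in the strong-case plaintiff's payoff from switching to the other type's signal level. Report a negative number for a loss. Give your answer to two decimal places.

Playing p = 10.0 the strong-case plaintiff receives 410 − 16 × 10.0 = 250.
Deviating to p = 0 yields 295 instead.
Gain from deviating: 295 − 250 = 45.00.
The gain is positive, so the strong-case type's incentive-compatibility constraint is violated — this profile is not a separating equilibrium.

45.00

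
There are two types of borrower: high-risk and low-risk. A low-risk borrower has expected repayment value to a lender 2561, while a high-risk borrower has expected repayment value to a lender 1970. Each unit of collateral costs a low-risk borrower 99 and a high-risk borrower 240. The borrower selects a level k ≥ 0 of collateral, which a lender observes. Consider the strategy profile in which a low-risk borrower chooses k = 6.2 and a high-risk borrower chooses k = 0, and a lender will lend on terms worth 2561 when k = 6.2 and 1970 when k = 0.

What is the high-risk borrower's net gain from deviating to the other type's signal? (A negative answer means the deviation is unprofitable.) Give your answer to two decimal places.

-897.00

Playing k = 0 the high-risk borrower receives 1970.
Deviating to k = 6.2 brings payment 2561 at cost 240 × 6.2 = 1488, netting 1073.
Gain from deviating: 1073 − 1970 = -897.00.
The gain is negative, so the high-risk type's incentive-compatibility constraint is satisfied.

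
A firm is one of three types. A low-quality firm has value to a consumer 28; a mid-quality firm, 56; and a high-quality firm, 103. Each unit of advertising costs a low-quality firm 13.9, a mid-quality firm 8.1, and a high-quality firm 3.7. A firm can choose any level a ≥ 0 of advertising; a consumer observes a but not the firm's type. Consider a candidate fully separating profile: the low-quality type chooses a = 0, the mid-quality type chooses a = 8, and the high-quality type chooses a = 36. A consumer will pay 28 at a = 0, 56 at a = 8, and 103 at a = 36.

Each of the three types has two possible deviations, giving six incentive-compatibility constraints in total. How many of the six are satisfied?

3

Low-quality (own payoff 28): to a=8 gives 56 − 13.9×8 = -55.2 → no gain ✓; to a=36 gives 103 − 13.9×36 = -397.4 → no gain ✓.
High-quality (own payoff 103 − 3.7×36 = -30.2): to a=0 gives 28 → profitable ✗; to a=8 gives 56 − 3.7×8 = 26.4 → profitable ✗.
Mid-quality (own payoff 56 − 8.1×8 = -8.8): to a=0 gives 28 → profitable ✗; to a=36 gives 103 − 8.1×36 = -188.6 → no gain ✓.
3 of the 6 constraints hold; not an equilibrium.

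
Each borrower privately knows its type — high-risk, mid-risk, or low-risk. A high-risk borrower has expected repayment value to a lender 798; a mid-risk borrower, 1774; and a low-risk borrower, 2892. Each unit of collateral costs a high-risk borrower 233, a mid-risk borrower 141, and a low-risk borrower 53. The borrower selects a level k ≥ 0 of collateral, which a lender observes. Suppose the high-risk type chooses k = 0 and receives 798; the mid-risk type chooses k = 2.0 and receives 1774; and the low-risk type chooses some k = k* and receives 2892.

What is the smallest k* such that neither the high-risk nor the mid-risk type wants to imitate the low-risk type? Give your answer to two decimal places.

High-risk type (on-path payoff 798) won't mimic when 798 ≥ 2892 − 233·k*, i.e. k* ≥ 8.99.
Mid-risk type (on-path payoff 1774 − 141×2.0 = 1492) won't mimic when 1492 ≥ 2892 − 141·k*, i.e. k* ≥ 9.93.
Both must hold, so k* = max(8.99, 9.93) = 9.93. The mid-risk type's constraint binds.

9.93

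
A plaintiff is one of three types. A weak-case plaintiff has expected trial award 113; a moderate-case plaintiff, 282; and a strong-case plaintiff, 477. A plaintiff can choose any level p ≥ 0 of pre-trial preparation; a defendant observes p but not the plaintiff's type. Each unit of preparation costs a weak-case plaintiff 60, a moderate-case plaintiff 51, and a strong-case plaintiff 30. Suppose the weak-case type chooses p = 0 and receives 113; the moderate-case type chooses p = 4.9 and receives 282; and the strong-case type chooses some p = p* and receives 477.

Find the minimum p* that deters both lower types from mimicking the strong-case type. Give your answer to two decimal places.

8.72

Weak-case type (on-path payoff 113) won't mimic when 113 ≥ 477 − 60·p*, i.e. p* ≥ 6.07.
Moderate-case type (on-path payoff 282 − 51×4.9 = 32.1) won't mimic when 32.1 ≥ 477 − 51·p*, i.e. p* ≥ 8.72.
Both must hold, so p* = max(6.07, 8.72) = 8.72. The moderate-case type's constraint binds.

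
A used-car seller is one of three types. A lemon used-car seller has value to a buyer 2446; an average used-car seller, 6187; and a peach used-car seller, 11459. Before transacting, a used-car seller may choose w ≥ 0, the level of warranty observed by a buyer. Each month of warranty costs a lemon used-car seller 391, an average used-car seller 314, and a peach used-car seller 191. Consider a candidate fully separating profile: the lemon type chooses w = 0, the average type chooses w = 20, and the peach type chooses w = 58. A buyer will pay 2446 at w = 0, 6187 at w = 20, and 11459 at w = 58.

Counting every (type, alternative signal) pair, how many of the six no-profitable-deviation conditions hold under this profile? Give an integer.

Lemon (own payoff 2446): to w=20 gives 6187 − 391×20 = -1633 → no gain ✓; to w=58 gives 11459 − 391×58 = -11219 → no gain ✓.
Peach (own payoff 11459 − 191×58 = 381): to w=0 gives 2446 → profitable ✗; to w=20 gives 6187 − 191×20 = 2367 → profitable ✗.
Average (own payoff 6187 − 314×20 = -93): to w=0 gives 2446 → profitable ✗; to w=58 gives 11459 − 314×58 = -6753 → no gain ✓.
3 of the 6 constraints hold; not an equilibrium.

3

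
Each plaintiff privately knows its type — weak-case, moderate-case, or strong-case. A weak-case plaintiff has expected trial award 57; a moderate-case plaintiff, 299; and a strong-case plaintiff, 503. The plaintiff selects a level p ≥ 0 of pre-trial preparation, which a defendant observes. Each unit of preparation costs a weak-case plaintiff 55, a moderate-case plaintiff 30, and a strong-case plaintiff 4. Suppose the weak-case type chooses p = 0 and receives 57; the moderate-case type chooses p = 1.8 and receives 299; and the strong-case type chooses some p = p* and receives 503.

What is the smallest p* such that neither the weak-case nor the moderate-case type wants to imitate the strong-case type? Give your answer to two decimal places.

8.60

Weak-case type (on-path payoff 57) won't mimic when 57 ≥ 503 − 55·p*, i.e. p* ≥ 8.11.
Moderate-case type (on-path payoff 299 − 30×1.8 = 245) won't mimic when 245 ≥ 503 − 30·p*, i.e. p* ≥ 8.60.
Both must hold, so p* = max(8.11, 8.60) = 8.60. The moderate-case type's constraint binds.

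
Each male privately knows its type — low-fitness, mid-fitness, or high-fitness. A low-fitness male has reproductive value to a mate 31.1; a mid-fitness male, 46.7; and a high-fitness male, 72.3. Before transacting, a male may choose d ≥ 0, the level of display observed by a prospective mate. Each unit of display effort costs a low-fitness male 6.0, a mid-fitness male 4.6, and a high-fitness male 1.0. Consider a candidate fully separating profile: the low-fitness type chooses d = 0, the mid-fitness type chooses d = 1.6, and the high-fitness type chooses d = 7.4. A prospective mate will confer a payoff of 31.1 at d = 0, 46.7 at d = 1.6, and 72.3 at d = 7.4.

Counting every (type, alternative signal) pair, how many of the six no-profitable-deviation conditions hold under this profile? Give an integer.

5

High-fitness (own payoff 72.3 − 1.0×7.4 = 64.9): to d=0 gives 31.1 → no gain ✓; to d=1.6 gives 46.7 − 1.0×1.6 = 45.1 → no gain ✓.
Mid-fitness (own payoff 46.7 − 4.6×1.6 = 39.34): to d=0 gives 31.1 → no gain ✓; to d=7.4 gives 72.3 − 4.6×7.4 = 38.26 → no gain ✓.
Low-fitness (own payoff 31.1): to d=1.6 gives 46.7 − 6.0×1.6 = 37.1 → profitable ✗; to d=7.4 gives 72.3 − 6.0×7.4 = 27.9 → no gain ✓.
5 of the 6 constraints hold; not an equilibrium.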